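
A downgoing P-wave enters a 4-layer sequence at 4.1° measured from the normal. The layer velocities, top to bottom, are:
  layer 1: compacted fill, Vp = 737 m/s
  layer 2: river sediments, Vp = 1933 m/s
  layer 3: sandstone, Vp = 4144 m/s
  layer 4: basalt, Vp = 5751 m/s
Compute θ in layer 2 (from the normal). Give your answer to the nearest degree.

Snell's law across each interface conserves sin θ / V, so sin θ_2 = V_2·sin θ₁/V₁.
sin θ_2 = 1933 × sin 4.1° / 737 = 0.1875.
θ_2 = arcsin 0.1875 = 10.81°.

11°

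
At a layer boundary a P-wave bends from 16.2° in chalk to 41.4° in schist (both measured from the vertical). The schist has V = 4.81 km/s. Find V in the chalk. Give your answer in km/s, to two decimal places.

sin 16.2° = 0.2790; sin 41.4° = 0.6613.
V₁ = V₂·(sin θ₁/sin θ₂) = 4.81·(0.2790/0.6613) = 2.03 km/s.

2.03 km/s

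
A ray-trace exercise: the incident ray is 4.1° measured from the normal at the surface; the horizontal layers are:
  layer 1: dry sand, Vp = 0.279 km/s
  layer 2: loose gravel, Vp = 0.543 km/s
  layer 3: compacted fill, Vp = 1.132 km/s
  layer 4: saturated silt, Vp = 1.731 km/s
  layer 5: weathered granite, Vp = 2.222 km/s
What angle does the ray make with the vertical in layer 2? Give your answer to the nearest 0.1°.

8.0°

Ray parameter p = sin 4.1° / 0.279 = 2.5626e-01 s/km.
sin θ_2 = p·V_2 = 2.5626e-01 × 0.543 = 0.1392.
θ_2 = arcsin 0.1392 = 8.00°.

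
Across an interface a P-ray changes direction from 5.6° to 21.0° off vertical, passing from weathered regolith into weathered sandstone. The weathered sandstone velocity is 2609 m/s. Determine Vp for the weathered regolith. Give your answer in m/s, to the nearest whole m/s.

710 m/s

sin 5.6° = 0.0976; sin 21.0° = 0.3584.
V₁ = V₂·(sin θ₁/sin θ₂) = 2609·(0.0976/0.3584) = 710.43 m/s.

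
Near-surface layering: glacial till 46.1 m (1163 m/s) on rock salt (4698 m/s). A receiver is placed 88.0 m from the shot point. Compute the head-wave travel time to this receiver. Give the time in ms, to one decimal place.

95.5 ms

t = x/V₂ + 2h·√(V₂²−V₁²)/(V₁V₂).
√(V₂²−V₁²) = √(4698²−1163²) = 4551.8 m/s; delay term = 2·46.1·4551.8/(1163·4698) = 0.07681 s.
t = 88.0/4698 + 0.07681 = 0.09554 s.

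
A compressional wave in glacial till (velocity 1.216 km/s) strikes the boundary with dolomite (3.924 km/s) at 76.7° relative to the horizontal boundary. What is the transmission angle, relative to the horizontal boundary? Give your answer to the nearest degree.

Angle from the normal: 90° − 76.7° = 13.3°.
sin θ₁/V₁ = sin θ₂/V₂ ⇒ sin θ₂ = 3.924·sin 13.3°/1.216 = 3.924·0.2300/1.216 = 0.7424.
θ₂ = sin⁻¹(0.7424) = 47.93° (from vertical).
From the interface: 90° − 47.93° = 42.07°.

42°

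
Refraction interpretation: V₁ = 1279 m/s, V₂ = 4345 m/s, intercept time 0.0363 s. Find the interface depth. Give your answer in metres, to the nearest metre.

θ_c = arcsin(1279/4345) = 17.12°; cos θ_c = 0.9557.
tᵢ = 2h cos θ_c/V₁ ⇒ h = tᵢ·V₁/(2 cos θ_c) = 0.0363·1279/(2·0.9557) = 24.29 m.

24 m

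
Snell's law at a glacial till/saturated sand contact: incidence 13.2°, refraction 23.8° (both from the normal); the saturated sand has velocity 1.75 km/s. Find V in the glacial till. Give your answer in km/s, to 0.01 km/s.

0.99 km/s

sin 13.2° = 0.2284; sin 23.8° = 0.4035.
V₁ = V₂·(sin θ₁/sin θ₂) = 1.75·(0.2284/0.4035) = 0.99 km/s.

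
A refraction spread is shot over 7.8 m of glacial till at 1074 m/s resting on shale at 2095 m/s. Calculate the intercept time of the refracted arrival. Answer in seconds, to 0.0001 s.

0.0125 s

tᵢ = 2h·√(V₂²−V₁²)/(V₁V₂).
√(V₂²−V₁²) = √(2095²−1074²) = 1798.8 m/s.
tᵢ = 2·7.8·1798.8/(1074·2095) = 0.01247 s.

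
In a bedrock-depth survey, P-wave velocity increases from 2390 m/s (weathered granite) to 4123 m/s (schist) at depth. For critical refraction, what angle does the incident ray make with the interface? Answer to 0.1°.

54.6°

Critical incidence: sin θ_c = V₁/V₂ = 2390/4123 = 0.5797.
θ_c = arcsin 0.5797 = 35.43°.
Measured from the interface: 90° − 35.43° = 54.57°.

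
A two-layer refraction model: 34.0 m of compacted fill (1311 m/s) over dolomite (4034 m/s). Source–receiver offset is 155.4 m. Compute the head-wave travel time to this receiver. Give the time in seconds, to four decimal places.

0.0876 s

t = x/V₂ + 2h·√(V₂²−V₁²)/(V₁V₂).
√(V₂²−V₁²) = √(4034²−1311²) = 3815.0 m/s; delay term = 2·34.0·3815.0/(1311·4034) = 0.04905 s.
t = 155.4/4034 + 0.04905 = 0.08758 s.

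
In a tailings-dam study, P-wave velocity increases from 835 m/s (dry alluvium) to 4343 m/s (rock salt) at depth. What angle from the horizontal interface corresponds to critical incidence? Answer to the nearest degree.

79°

Critical incidence: sin θ_c = V₁/V₂ = 835/4343 = 0.1923.
θ_c = arcsin 0.1923 = 11.08°.
Measured from the interface: 90° − 11.08° = 78.92°.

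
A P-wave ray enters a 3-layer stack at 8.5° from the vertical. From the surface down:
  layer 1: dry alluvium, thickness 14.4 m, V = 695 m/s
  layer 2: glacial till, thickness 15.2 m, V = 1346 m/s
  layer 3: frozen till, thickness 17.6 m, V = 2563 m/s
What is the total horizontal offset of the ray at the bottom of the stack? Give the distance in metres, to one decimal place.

18.1 m

Apply Snell's law at each interface; in layer i the horizontal offset is hᵢ·tan θᵢ.
Layer 1: θ = 8.50°; offset = 14.4·tan 8.50° = 2.152 m.
Layer 2: sin θ = 1346·sin 8.5°/695 = 0.2863, θ = 16.63°; offset = 15.2·tan 16.63° = 4.541 m.
Layer 3: sin θ = 2563·sin 8.5°/695 = 0.5451, θ = 33.03°; offset = 17.6·tan 33.03° = 11.443 m.
Σ offsets = 18.136 m.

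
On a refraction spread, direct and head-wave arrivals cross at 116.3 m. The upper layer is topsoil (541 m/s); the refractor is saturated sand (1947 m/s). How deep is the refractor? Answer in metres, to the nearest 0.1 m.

43.7 m

x_cross = 2h·√((V₂+V₁)/(V₂−V₁)) → h = x_cross / (2·√((V₂+V₁)/(V₂−V₁))).
√((V₂+V₁)/(V₂−V₁)) = √((1947+541)/(1947−541)) = 1.3302.
h = 116.3 / (2·1.3302) = 43.71 m.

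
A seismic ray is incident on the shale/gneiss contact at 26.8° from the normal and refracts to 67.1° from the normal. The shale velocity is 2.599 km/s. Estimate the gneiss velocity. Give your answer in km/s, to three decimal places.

5.310 km/s

Snell's law: sin 26.8°/V₁ = sin 67.1°/V₂.
V₂ = V₁·sin 67.1°/sin 26.8° = 2.599 × 2.0431 = 5.310 km/s.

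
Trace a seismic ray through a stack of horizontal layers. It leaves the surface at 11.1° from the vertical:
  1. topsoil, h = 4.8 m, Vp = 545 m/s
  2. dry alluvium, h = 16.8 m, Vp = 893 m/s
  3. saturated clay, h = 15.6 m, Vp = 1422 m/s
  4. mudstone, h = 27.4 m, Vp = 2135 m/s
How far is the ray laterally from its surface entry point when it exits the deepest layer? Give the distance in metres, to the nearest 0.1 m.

47.1 m

Apply Snell's law at each interface; in layer i the horizontal offset is hᵢ·tan θᵢ.
Layer 1: θ = 11.10°; offset = 4.8·tan 11.10° = 0.942 m.
Layer 2: sin θ = 893·sin 11.1°/545 = 0.3155, θ = 18.39°; offset = 16.8·tan 18.39° = 5.585 m.
Layer 3: sin θ = 1422·sin 11.1°/545 = 0.5023, θ = 30.15°; offset = 15.6·tan 30.15° = 9.063 m.
Layer 4: sin θ = 2135·sin 11.1°/545 = 0.7542, θ = 48.95°; offset = 27.4·tan 48.95° = 31.470 m.
Summing the layer offsets gives 47.059 m.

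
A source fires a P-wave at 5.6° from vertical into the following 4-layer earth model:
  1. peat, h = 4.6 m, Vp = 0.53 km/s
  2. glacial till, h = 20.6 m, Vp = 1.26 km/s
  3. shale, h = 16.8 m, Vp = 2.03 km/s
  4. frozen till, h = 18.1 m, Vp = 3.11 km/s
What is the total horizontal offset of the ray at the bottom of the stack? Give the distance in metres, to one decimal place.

Apply Snell's law at each interface; in layer i the horizontal offset is hᵢ·tan θᵢ.
Layer 1: θ = 5.60°; offset = 4.6·tan 5.60° = 0.451 m.
Layer 2: sin θ = 1.26·sin 5.6°/0.53 = 0.2320, θ = 13.41°; offset = 20.6·tan 13.41° = 4.913 m.
Layer 3: sin θ = 2.03·sin 5.6°/0.53 = 0.3738, θ = 21.95°; offset = 16.8·tan 21.95° = 6.770 m.
Layer 4: sin θ = 3.11·sin 5.6°/0.53 = 0.5726, θ = 34.93°; offset = 18.1·tan 34.93° = 12.642 m.
Summing the layer offsets gives 24.776 m.

24.8 m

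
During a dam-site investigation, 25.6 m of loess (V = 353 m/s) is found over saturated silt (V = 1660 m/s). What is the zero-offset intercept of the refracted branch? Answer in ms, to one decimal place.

θ_c = arcsin(V₁/V₂) = arcsin(353/1660) = 12.28°; cos θ_c = 0.9771.
tᵢ = 2h·cos θ_c / V₁ = 2·25.6·0.9771 / 353 = 0.14173 s.

141.7 ms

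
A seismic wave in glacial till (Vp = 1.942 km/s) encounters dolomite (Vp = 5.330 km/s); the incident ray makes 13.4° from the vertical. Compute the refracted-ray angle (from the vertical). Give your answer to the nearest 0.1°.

sin θ₁/V₁ = sin θ₂/V₂ ⇒ sin θ₂ = 5.330·sin 13.4°/1.942 = 5.330·0.2317/1.942 = 0.6361.
θ₂ = arcsin 0.6361 = 39.50° from the normal.

39.5°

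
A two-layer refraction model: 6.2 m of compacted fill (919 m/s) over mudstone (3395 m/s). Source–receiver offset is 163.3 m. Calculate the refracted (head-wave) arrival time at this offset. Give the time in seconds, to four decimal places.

0.0611 s

θ_c = arcsin(V₁/V₂) = arcsin(919/3395) = 15.71°, cos θ_c = 0.9627.
Intercept time tᵢ = 2h cos θ_c / V₁ = 2·6.2·0.9627/919 = 0.01299 s.
t = x/V₂ + tᵢ = 163.3/3395 + 0.01299 = 0.06109 s.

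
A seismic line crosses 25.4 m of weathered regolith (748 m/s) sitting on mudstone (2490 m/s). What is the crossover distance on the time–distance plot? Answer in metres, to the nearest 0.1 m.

69.3 m

θ_c = arcsin(748/2490) = 17.48°, so cos θ_c = 0.9538 and tᵢ = 2h cos θ_c/V₁ = 0.0648 s.
At crossover x/V₁ = x/V₂ + tᵢ ⇒ x = tᵢ/(1/V₁ − 1/V₂) = 0.06478/(1.3369e-03 − 4.0161e-04) = 69.26 m.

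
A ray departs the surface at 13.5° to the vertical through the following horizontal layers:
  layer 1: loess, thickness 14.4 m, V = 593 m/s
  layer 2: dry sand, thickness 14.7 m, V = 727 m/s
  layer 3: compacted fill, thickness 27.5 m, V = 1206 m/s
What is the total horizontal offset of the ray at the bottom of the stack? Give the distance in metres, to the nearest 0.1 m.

22.7 m

p = sin θ₁/V₁ = sin 13.5°/593 = 3.9367e-04 s/m is conserved through the stack.
Layer 1: θ = 13.50°; offset = 14.4·tan 13.50° = 3.457 m.
Layer 2: sin θ = p·727 = 0.2862 → θ = 16.63°; offset = 14.7·tan 16.63° = 4.391 m.
Layer 3: sin θ = p·1206 = 0.4748 → θ = 28.34°; offset = 27.5·tan 28.34° = 14.834 m.
Σ offsets = 22.682 m.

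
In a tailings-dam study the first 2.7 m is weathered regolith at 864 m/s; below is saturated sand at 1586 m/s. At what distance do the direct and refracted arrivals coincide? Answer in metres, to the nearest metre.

10 m

x_cross = 2h·√((V₂+V₁)/(V₂−V₁)).
(V₂+V₁)/(V₂−V₁) = (1586+864)/(1586−864) = 3.3934; √ = 1.8421.
x_cross = 2·2.7·1.8421 = 9.95 m.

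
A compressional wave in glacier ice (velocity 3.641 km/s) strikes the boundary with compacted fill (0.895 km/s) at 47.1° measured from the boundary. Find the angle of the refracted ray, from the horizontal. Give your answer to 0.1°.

Convert to the normal: θ₁ = 90° − 47.1° = 42.9°.
sin θ₁/V₁ = sin θ₂/V₂ ⇒ sin θ₂ = 0.895·sin 42.9°/3.641 = 0.895·0.6807/3.641 = 0.1673.
θ₂ = sin⁻¹(0.1673) = 9.63° (from vertical).
From the interface: 90° − 9.63° = 80.37°.

80.4°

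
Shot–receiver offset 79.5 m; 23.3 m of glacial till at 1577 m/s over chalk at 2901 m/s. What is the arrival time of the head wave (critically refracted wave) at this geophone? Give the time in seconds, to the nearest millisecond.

t = x/V₂ + 2h·√(V₂²−V₁²)/(V₁V₂).
√(V₂²−V₁²) = √(2901²−1577²) = 2434.9 m/s; delay term = 2·23.3·2434.9/(1577·2901) = 0.02480 s.
t = 79.5/2901 + 0.02480 = 0.05221 s.

0.052 s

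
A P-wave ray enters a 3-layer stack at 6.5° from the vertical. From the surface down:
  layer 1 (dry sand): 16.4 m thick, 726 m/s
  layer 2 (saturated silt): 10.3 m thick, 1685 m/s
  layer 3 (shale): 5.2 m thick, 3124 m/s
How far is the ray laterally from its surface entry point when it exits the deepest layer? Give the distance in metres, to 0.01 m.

Ray parameter p = sin 6.5° / 726 m/s = 1.5593e-04 s/m.
Layer 1: θ = 6.50°; offset = 16.4·tan 6.50° = 1.8685 m.
Layer 2: sin θ = p·1685 = 0.2627 → θ = 15.23°; offset = 10.3·tan 15.23° = 2.8047 m.
Layer 3: sin θ = p·3124 = 0.4871 → θ = 29.15°; offset = 5.2·tan 29.15° = 2.9004 m.
Σ offsets = 7.5737 m.

7.57 m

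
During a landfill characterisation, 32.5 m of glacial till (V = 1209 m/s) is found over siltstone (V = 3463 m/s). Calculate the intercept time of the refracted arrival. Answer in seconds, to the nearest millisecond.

θ_c = arcsin(V₁/V₂) = arcsin(1209/3463) = 20.43°; cos θ_c = 0.9371.
tᵢ = 2h·cos θ_c / V₁ = 2·32.5·0.9371 / 1209 = 0.05038 s.

0.050 s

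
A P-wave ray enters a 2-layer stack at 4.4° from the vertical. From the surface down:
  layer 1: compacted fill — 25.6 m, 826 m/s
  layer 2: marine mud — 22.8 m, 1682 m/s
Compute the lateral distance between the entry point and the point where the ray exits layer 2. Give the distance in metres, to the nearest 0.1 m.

Apply Snell's law at each interface; in layer i the horizontal offset is hᵢ·tan θᵢ.
Layer 1: θ = 4.40°; offset = 25.6·tan 4.40° = 1.970 m.
Layer 2: sin θ = 1682·sin 4.4°/826 = 0.1562, θ = 8.99°; offset = 22.8·tan 8.99° = 3.606 m.
Total horizontal offset = 5.576 m.

5.6 m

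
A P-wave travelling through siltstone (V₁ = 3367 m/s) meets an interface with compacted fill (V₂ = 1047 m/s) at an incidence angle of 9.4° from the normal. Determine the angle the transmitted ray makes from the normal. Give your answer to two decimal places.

2.91°

Snell's law: sin θ₂ = (V₂/V₁)·sin θ₁ = (1047/3367)·sin 9.4° = 0.0508.
θ₂ = arcsin 0.0508 = 2.91° from the normal.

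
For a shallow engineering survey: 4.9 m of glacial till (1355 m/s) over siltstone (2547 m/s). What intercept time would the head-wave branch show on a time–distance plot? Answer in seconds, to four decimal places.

0.0061 s

θ_c = arcsin(V₁/V₂) = arcsin(1355/2547) = 32.14°; cos θ_c = 0.8467.
tᵢ = 2h·cos θ_c / V₁ = 2·4.9·0.8467 / 1355 = 0.00612 s.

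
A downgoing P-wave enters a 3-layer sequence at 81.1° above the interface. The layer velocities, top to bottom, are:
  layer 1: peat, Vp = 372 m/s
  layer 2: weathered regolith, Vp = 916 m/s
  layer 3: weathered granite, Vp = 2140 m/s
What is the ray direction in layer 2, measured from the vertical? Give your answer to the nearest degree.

22°

From the normal: θ₁ = 90° − 81.1° = 8.9°.
Snell's law across each interface conserves sin θ / V, so sin θ_2 = V_2·sin θ₁/V₁.
sin θ_2 = 916 × sin 8.9° / 372 = 0.3810.
θ_2 = 22.39° from the vertical.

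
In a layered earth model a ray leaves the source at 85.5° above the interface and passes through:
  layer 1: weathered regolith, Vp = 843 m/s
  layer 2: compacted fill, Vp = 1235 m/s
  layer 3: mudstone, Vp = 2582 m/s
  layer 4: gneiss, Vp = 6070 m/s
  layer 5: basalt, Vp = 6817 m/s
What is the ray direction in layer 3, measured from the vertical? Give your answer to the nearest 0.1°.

13.9°

From the normal: θ₁ = 90° − 85.5° = 4.5°.
Ray parameter p = sin 4.5° / 843 = 9.3071e-05 s/m.
sin θ_3 = p·V_3 = 9.3071e-05 × 2582 = 0.2403.
θ_3 = 13.90° from the vertical.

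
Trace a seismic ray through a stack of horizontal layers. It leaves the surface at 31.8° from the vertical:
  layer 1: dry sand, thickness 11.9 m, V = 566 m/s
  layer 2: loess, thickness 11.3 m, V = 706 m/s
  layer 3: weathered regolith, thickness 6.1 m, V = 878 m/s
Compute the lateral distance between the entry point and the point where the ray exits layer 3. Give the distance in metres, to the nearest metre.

p = sin θ₁/V₁ = sin 31.8°/566 = 9.3102e-04 s/m is conserved through the stack.
Layer 1: θ = 31.80°; offset = 11.9·tan 31.80° = 7.378 m.
Layer 2: sin θ = p·706 = 0.6573 → θ = 41.09°; offset = 11.3·tan 41.09° = 9.856 m.
Layer 3: sin θ = p·878 = 0.8174 → θ = 54.83°; offset = 6.1·tan 54.83° = 8.656 m.
Σ offsets = 25.890 m.

26 m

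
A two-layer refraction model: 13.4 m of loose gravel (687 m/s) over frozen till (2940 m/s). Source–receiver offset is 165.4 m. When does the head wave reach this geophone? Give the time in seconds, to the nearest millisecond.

0.094 s

t = x/V₂ + 2h·√(V₂²−V₁²)/(V₁V₂).
√(V₂²−V₁²) = √(2940²−687²) = 2858.6 m/s; delay term = 2·13.4·2858.6/(687·2940) = 0.03793 s.
t = 165.4/2940 + 0.03793 = 0.09419 s.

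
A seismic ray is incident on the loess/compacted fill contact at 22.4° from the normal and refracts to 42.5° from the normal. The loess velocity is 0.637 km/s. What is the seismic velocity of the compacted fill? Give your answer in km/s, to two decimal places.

1.13 km/s

Snell's law: sin 22.4°/V₁ = sin 42.5°/V₂.
V₂ = V₁·sin 42.5°/sin 22.4° = 0.637 × 1.7729 = 1.13 km/s.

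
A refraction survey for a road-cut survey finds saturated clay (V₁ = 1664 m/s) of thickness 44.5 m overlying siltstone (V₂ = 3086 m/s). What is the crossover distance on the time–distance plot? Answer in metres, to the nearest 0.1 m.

θ_c = arcsin(1664/3086) = 32.63°, so cos θ_c = 0.8422 and tᵢ = 2h cos θ_c/V₁ = 0.0450 s.
At crossover x/V₁ = x/V₂ + tᵢ ⇒ x = tᵢ/(1/V₁ − 1/V₂) = 0.04504/(6.0096e-04 − 3.2404e-04) = 162.66 m.

162.7 m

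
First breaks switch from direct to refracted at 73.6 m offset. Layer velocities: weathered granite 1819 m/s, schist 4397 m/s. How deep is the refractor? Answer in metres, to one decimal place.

23.7 m

h = (x_cross/2)·√((V₂−V₁)/(V₂+V₁)).
(V₂−V₁)/(V₂+V₁) = (4397−1819)/(4397+1819) = 0.4147; √ = 0.6440.
h = (73.6/2)·0.6440 = 23.70 m.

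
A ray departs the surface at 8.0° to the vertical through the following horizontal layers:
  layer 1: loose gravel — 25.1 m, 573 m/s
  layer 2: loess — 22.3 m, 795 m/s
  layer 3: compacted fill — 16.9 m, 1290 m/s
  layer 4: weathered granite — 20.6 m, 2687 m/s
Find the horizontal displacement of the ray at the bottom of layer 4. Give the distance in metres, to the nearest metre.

p = sin θ₁/V₁ = sin 8.0°/573 = 2.4288e-04 s/m is conserved through the stack.
Layer 1: θ = 8.00°; offset = 25.1·tan 8.00° = 3.528 m.
Layer 2: sin θ = p·795 = 0.1931 → θ = 11.13°; offset = 22.3·tan 11.13° = 4.389 m.
Layer 3: sin θ = p·1290 = 0.3133 → θ = 18.26°; offset = 16.9·tan 18.26° = 5.576 m.
Layer 4: sin θ = p·2687 = 0.6526 → θ = 40.74°; offset = 20.6·tan 40.74° = 17.744 m.
Summing the layer offsets gives 31.236 m.

31 m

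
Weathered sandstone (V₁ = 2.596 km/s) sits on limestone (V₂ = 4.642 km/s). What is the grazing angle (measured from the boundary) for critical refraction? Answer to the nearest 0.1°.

At critical incidence the refracted ray runs along the interface (θ₂ = 90°), so sin θ_c = V₁/V₂.
θ_c = arcsin(2.596/4.642) = arcsin 0.5592 = 34.00°.
Measured from the interface: 90° − 34.00° = 56.00°.

56.0°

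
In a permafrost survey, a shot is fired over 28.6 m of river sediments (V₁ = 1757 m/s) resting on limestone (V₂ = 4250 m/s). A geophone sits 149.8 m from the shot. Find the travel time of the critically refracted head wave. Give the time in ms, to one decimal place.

64.9 ms

t = x/V₂ + 2h·√(V₂²−V₁²)/(V₁V₂).
√(V₂²−V₁²) = √(4250²−1757²) = 3869.8 m/s; delay term = 2·28.6·3869.8/(1757·4250) = 0.02964 s.
t = 149.8/4250 + 0.02964 = 0.06489 s.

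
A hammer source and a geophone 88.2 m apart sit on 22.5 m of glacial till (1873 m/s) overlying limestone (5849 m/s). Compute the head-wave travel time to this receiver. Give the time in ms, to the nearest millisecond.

θ_c = arcsin(V₁/V₂) = arcsin(1873/5849) = 18.68°, cos θ_c = 0.9473.
Intercept time tᵢ = 2h cos θ_c / V₁ = 2·22.5·0.9473/1873 = 0.02276 s.
t = x/V₂ + tᵢ = 88.2/5849 + 0.02276 = 0.03784 s.

38 ms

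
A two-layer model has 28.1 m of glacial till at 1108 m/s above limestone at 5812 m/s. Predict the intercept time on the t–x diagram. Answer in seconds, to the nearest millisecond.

0.050 s

θ_c = arcsin(V₁/V₂) = arcsin(1108/5812) = 10.99°; cos θ_c = 0.9817.
tᵢ = 2h·cos θ_c / V₁ = 2·28.1·0.9817 / 1108 = 0.04979 s.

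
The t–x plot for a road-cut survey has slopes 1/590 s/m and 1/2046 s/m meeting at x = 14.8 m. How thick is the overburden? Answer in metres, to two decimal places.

5.50 m

x_cross = 2h·√((V₂+V₁)/(V₂−V₁)) → h = x_cross / (2·√((V₂+V₁)/(V₂−V₁))).
√((V₂+V₁)/(V₂−V₁)) = √((2046+590)/(2046−590)) = 1.3455.
h = 14.8 / (2·1.3455) = 5.50 m.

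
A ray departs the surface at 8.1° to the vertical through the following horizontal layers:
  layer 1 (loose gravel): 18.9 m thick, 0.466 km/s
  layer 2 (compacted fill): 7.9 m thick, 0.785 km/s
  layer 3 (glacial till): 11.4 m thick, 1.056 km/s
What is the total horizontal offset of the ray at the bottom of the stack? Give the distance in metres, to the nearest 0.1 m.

p = sin θ₁/V₁ = sin 8.1°/0.466 = 3.0236e-01 s/km is conserved through the stack.
Layer 1: θ = 8.10°; offset = 18.9·tan 8.10° = 2.690 m.
Layer 2: sin θ = p·0.785 = 0.2374 → θ = 13.73°; offset = 7.9·tan 13.73° = 1.930 m.
Layer 3: sin θ = p·1.056 = 0.3193 → θ = 18.62°; offset = 11.4·tan 18.62° = 3.841 m.
Total horizontal offset = 8.461 m.

8.5 m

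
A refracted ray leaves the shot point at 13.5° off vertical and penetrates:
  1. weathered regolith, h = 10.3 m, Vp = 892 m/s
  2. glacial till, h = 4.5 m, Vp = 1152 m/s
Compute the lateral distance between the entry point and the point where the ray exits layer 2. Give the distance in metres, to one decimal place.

3.9 m

Ray parameter p = sin 13.5° / 892 m/s = 2.6171e-04 s/m.
Layer 1: θ = 13.50°; offset = 10.3·tan 13.50° = 2.473 m.
Layer 2: sin θ = p·1152 = 0.3015 → θ = 17.55°; offset = 4.5·tan 17.55° = 1.423 m.
Summing the layer offsets gives 3.896 m.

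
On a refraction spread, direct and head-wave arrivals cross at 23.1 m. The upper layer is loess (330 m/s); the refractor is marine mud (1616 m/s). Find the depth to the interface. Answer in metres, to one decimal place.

h = (x_cross/2)·√((V₂−V₁)/(V₂+V₁)).
(V₂−V₁)/(V₂+V₁) = (1616−330)/(1616+330) = 0.6608; √ = 0.8129.
h = (23.1/2)·0.8129 = 9.39 m.

9.4 m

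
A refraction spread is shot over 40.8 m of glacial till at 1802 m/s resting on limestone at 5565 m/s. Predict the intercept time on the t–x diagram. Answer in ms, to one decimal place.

42.8 ms

θ_c = arcsin(V₁/V₂) = arcsin(1802/5565) = 18.89°; cos θ_c = 0.9461.
tᵢ = 2h·cos θ_c / V₁ = 2·40.8·0.9461 / 1802 = 0.04284 s.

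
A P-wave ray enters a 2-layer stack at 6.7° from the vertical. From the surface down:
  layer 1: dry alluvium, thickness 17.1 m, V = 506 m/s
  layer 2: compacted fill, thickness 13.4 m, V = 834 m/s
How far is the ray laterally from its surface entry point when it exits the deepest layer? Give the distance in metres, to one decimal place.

4.6 m

Apply Snell's law at each interface; in layer i the horizontal offset is hᵢ·tan θᵢ.
Layer 1: θ = 6.70°; offset = 17.1·tan 6.70° = 2.009 m.
Layer 2: sin θ = 834·sin 6.7°/506 = 0.1923, θ = 11.09°; offset = 13.4·tan 11.09° = 2.626 m.
Σ offsets = 4.635 m.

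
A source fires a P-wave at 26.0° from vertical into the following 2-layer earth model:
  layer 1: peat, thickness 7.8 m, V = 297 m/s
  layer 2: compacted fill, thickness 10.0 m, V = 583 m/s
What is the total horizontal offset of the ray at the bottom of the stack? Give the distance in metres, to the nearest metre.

p = sin θ₁/V₁ = sin 26.0°/297 = 1.4760e-03 s/m is conserved through the stack.
Layer 1: θ = 26.00°; offset = 7.8·tan 26.00° = 3.804 m.
Layer 2: sin θ = p·583 = 0.8605 → θ = 59.37°; offset = 10.0·tan 59.37° = 16.891 m.
Summing the layer offsets gives 20.696 m.

21 m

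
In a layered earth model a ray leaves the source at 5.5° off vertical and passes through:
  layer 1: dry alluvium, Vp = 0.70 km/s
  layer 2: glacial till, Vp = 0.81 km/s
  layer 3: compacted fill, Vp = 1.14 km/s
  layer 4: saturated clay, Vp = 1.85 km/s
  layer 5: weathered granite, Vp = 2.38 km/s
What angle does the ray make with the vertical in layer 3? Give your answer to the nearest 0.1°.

Ray parameter p = sin 5.5° / 0.70 = 1.3692e-01 s/km.
sin θ_3 = p·V_3 = 1.3692e-01 × 1.14 = 0.1561.
θ_3 = arcsin 0.1561 = 8.98°.

9.0°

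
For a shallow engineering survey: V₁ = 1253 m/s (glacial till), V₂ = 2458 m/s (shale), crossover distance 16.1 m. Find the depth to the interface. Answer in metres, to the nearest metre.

h = (x_cross/2)·√((V₂−V₁)/(V₂+V₁)).
(V₂−V₁)/(V₂+V₁) = (2458−1253)/(2458+1253) = 0.3247; √ = 0.5698.
h = (16.1/2)·0.5698 = 4.59 m.

5 m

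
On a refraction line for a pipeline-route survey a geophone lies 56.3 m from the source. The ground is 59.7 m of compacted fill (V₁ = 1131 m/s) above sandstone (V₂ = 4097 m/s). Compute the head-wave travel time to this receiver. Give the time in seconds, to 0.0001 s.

0.1152 s

θ_c = arcsin(V₁/V₂) = arcsin(1131/4097) = 16.02°, cos θ_c = 0.9611.
Intercept time tᵢ = 2h cos θ_c / V₁ = 2·59.7·0.9611/1131 = 0.10147 s.
t = x/V₂ + tᵢ = 56.3/4097 + 0.10147 = 0.11521 s.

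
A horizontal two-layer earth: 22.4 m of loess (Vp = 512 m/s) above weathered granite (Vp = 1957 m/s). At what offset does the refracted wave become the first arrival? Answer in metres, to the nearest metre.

x_cross = 2h·√((V₂+V₁)/(V₂−V₁)).
(V₂+V₁)/(V₂−V₁) = (1957+512)/(1957−512) = 1.7087; √ = 1.3072.
x_cross = 2·22.4·1.3072 = 58.56 m.

59 m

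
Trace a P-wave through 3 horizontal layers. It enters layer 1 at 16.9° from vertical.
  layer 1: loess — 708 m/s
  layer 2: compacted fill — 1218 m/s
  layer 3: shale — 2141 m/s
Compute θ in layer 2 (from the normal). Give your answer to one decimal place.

Ray parameter p = sin 16.9° / 708 = 4.1060e-04 s/m.
sin θ_2 = p·V_2 = 4.1060e-04 × 1218 = 0.5001.
θ_2 = 30.01° from the vertical.

30.0°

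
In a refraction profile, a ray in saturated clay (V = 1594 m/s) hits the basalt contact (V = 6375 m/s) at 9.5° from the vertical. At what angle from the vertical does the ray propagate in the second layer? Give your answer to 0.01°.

41.31°

sin θ₁/V₁ = sin θ₂/V₂ ⇒ sin θ₂ = 6375·sin 9.5°/1594 = 6375·0.1650/1594 = 0.6601.
θ₂ = arcsin 0.6601 = 41.31° from the normal.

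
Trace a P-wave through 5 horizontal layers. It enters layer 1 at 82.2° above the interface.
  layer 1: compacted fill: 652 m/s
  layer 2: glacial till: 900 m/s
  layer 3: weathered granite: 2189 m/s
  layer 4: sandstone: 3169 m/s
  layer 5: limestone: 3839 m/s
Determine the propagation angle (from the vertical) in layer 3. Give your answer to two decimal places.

From the normal: θ₁ = 90° − 82.2° = 7.8°.
Snell's law across each interface conserves sin θ / V, so sin θ_3 = V_3·sin θ₁/V₁.
sin θ_3 = 2189 × sin 7.8° / 652 = 0.4556.
θ_3 = arcsin 0.4556 = 27.11°.

27.11°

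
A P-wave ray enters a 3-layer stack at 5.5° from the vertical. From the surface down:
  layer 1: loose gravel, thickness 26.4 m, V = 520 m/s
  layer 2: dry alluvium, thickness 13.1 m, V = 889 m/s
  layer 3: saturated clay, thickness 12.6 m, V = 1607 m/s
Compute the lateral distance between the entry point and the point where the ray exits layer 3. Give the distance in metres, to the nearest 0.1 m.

Apply Snell's law at each interface; in layer i the horizontal offset is hᵢ·tan θᵢ.
Layer 1: θ = 5.50°; offset = 26.4·tan 5.50° = 2.542 m.
Layer 2: sin θ = 889·sin 5.5°/520 = 0.1639, θ = 9.43°; offset = 13.1·tan 9.43° = 2.176 m.
Layer 3: sin θ = 1607·sin 5.5°/520 = 0.2962, θ = 17.23°; offset = 12.6·tan 17.23° = 3.907 m.
Summing the layer offsets gives 8.625 m.

8.6 m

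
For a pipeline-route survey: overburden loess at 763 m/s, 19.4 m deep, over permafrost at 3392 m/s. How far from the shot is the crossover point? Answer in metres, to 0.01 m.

x_cross = 2h·√((V₂+V₁)/(V₂−V₁)).
(V₂+V₁)/(V₂−V₁) = (3392+763)/(3392−763) = 1.5804; √ = 1.2572.
x_cross = 2·19.4·1.2572 = 48.78 m.

48.78 m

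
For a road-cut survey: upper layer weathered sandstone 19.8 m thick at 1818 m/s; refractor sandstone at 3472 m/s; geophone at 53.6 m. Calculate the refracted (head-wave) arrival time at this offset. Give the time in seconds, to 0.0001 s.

0.0340 s

t = x/V₂ + 2h·√(V₂²−V₁²)/(V₁V₂).
√(V₂²−V₁²) = √(3472²−1818²) = 2958.0 m/s; delay term = 2·19.8·2958.0/(1818·3472) = 0.01856 s.
t = 53.6/3472 + 0.01856 = 0.03400 s.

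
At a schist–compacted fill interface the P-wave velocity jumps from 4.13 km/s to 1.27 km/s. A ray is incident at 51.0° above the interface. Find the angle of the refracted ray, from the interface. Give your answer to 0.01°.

Angle from the normal: 90° − 51.0° = 39.0°.
Snell's law: sin θ₂ = (V₂/V₁)·sin θ₁ = (1.27/4.13)·sin 39.0° = 0.1935.
θ₂ = sin⁻¹(0.1935) = 11.16° (from vertical).
From the interface: 90° − 11.16° = 78.84°.

78.84°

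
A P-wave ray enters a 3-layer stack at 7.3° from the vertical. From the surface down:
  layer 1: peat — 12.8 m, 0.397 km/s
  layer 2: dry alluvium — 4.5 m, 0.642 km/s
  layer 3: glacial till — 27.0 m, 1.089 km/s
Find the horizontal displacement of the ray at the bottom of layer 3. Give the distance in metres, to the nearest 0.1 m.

12.6 m

p = sin θ₁/V₁ = sin 7.3°/0.397 = 3.2006e-01 s/km is conserved through the stack.
Layer 1: θ = 7.30°; offset = 12.8·tan 7.30° = 1.640 m.
Layer 2: sin θ = p·0.642 = 0.2055 → θ = 11.86°; offset = 4.5·tan 11.86° = 0.945 m.
Layer 3: sin θ = p·1.089 = 0.3485 → θ = 20.40°; offset = 27.0·tan 20.40° = 10.040 m.
Total horizontal offset = 12.625 m.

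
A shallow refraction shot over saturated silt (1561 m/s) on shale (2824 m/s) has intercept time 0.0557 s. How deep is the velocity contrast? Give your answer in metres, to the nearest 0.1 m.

θ_c = arcsin(1561/2824) = 33.56°; cos θ_c = 0.8333.
tᵢ = 2h cos θ_c/V₁ ⇒ h = tᵢ·V₁/(2 cos θ_c) = 0.0557·1561/(2·0.8333) = 52.17 m.

52.2 m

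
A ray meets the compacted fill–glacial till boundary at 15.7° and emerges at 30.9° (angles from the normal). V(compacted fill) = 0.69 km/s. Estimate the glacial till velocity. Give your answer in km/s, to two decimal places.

Snell's law: sin 15.7°/V₁ = sin 30.9°/V₂.
V₂ = V₁·sin 30.9°/sin 15.7° = 0.69 × 1.8978 = 1.31 km/s.

1.31 km/s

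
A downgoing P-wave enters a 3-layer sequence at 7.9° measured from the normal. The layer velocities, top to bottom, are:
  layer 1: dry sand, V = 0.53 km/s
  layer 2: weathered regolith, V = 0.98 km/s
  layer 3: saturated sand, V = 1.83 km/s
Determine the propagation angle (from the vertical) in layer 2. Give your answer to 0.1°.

14.7°

Ray parameter p = sin 7.9° / 0.53 = 2.5933e-01 s/km.
sin θ_2 = p·V_2 = 2.5933e-01 × 0.98 = 0.2541.
θ_2 = arcsin 0.2541 = 14.72°.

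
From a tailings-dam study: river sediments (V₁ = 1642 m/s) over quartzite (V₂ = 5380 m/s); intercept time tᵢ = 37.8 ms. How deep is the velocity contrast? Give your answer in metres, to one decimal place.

32.6 m

h = tᵢ·V₁·V₂ / (2·√(V₂²−V₁²)).
√(V₂²−V₁²) = √(5380² − 1642²) = 5123.3 m/s.
h = 0.0378 s × 1642 × 5380 / (2 × 5123.3) = 32.59 m.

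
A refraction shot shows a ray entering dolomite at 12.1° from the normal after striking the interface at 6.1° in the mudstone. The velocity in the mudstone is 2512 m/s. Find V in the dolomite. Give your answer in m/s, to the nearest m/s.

sin 6.1° = 0.1063; sin 12.1° = 0.2096.
V₂ = V₁·(sin θ₂/sin θ₁) = 2512·(0.2096/0.1063) = 4955.22 m/s.

4955 m/s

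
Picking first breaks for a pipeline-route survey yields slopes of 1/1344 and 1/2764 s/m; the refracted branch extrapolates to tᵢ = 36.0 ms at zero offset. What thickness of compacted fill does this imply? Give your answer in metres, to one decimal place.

θ_c = arcsin(1344/2764) = 29.09°; cos θ_c = 0.8738.
tᵢ = 2h cos θ_c/V₁ ⇒ h = tᵢ·V₁/(2 cos θ_c) = 0.036·1344/(2·0.8738) = 27.69 m.

27.7 m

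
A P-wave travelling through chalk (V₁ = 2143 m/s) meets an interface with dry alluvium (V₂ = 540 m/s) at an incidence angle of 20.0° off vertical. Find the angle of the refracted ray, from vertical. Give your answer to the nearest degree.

5°

Snell's law: sin θ₂ = (V₂/V₁)·sin θ₁ = (540/2143)·sin 20.0° = 0.0862.
θ₂ = arcsin 0.0862 = 4.94° from the normal.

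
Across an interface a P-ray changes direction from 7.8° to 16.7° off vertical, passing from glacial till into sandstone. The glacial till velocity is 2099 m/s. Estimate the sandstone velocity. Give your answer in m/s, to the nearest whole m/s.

4444 m/s

sin 7.8° = 0.1357; sin 16.7° = 0.2874.
V₂ = V₁·(sin θ₂/sin θ₁) = 2099·(0.2874/0.1357) = 4444.37 m/s.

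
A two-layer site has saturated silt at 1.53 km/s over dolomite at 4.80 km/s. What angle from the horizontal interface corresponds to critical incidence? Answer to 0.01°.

71.41°

Critical incidence: sin θ_c = V₁/V₂ = 1.53/4.80 = 0.3187.
θ_c = arcsin 0.3187 = 18.59°.
Measured from the interface: 90° − 18.59° = 71.41°.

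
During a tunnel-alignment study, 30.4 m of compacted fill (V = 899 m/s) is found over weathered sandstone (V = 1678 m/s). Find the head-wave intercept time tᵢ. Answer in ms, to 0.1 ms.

57.1 ms

θ_c = arcsin(V₁/V₂) = arcsin(899/1678) = 32.40°; cos θ_c = 0.8444.
tᵢ = 2h·cos θ_c / V₁ = 2·30.4·0.8444 / 899 = 0.05711 s.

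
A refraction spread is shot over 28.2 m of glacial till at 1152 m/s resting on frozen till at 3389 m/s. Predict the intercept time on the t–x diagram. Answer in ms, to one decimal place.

46.0 ms

tᵢ = 2h·√(V₂²−V₁²)/(V₁V₂).
√(V₂²−V₁²) = √(3389²−1152²) = 3187.2 m/s.
tᵢ = 2·28.2·3187.2/(1152·3389) = 0.04604 s.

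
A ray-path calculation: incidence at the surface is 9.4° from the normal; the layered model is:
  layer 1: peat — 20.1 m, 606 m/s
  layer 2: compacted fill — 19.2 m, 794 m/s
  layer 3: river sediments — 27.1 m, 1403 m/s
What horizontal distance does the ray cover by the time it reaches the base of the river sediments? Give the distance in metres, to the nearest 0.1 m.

18.6 m

p = sin θ₁/V₁ = sin 9.4°/606 = 2.6951e-04 s/m is conserved through the stack.
Layer 1: θ = 9.40°; offset = 20.1·tan 9.40° = 3.328 m.
Layer 2: sin θ = p·794 = 0.2140 → θ = 12.36°; offset = 19.2·tan 12.36° = 4.206 m.
Layer 3: sin θ = p·1403 = 0.3781 → θ = 22.22°; offset = 27.1·tan 22.22° = 11.069 m.
Σ offsets = 18.603 m.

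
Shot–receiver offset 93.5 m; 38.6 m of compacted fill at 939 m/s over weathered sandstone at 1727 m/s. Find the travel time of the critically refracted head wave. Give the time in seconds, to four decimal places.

0.1231 s

t = x/V₂ + 2h·√(V₂²−V₁²)/(V₁V₂).
√(V₂²−V₁²) = √(1727²−939²) = 1449.4 m/s; delay term = 2·38.6·1449.4/(939·1727) = 0.06900 s.
t = 93.5/1727 + 0.06900 = 0.12314 s.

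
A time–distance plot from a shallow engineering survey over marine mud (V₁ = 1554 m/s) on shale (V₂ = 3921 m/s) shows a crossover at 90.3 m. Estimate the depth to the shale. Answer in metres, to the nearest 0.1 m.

h = (x_cross/2)·√((V₂−V₁)/(V₂+V₁)).
(V₂−V₁)/(V₂+V₁) = (3921−1554)/(3921+1554) = 0.4323; √ = 0.6575.
h = (90.3/2)·0.6575 = 29.69 m.

29.7 m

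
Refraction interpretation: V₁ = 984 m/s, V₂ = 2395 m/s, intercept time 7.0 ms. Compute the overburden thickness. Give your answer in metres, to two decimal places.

3.78 m

θ_c = arcsin(984/2395) = 24.26°; cos θ_c = 0.9117.
tᵢ = 2h cos θ_c/V₁ ⇒ h = tᵢ·V₁/(2 cos θ_c) = 0.007·984/(2·0.9117) = 3.78 m.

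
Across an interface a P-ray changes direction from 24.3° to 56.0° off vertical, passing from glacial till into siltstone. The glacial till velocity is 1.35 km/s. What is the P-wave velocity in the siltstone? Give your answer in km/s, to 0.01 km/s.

2.72 km/s

sin 24.3° = 0.4115; sin 56.0° = 0.8290.
V₂ = V₁·(sin θ₂/sin θ₁) = 1.35·(0.8290/0.4115) = 2.72 km/s.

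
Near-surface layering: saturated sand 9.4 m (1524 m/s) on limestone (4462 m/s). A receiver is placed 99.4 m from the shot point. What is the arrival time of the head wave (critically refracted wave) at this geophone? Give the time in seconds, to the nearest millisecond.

0.034 s

t = x/V₂ + 2h·√(V₂²−V₁²)/(V₁V₂).
√(V₂²−V₁²) = √(4462²−1524²) = 4193.7 m/s; delay term = 2·9.4·4193.7/(1524·4462) = 0.01159 s.
t = 99.4/4462 + 0.01159 = 0.03387 s.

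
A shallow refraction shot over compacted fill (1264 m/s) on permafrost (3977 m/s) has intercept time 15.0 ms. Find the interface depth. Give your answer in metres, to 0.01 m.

θ_c = arcsin(1264/3977) = 18.53°; cos θ_c = 0.9481.
tᵢ = 2h cos θ_c/V₁ ⇒ h = tᵢ·V₁/(2 cos θ_c) = 0.015·1264/(2·0.9481) = 10.00 m.

10.00 m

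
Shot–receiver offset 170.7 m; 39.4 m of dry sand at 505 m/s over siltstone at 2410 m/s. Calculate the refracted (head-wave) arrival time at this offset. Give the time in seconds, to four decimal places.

t = x/V₂ + 2h·√(V₂²−V₁²)/(V₁V₂).
√(V₂²−V₁²) = √(2410²−505²) = 2356.5 m/s; delay term = 2·39.4·2356.5/(505·2410) = 0.15258 s.
t = 170.7/2410 + 0.15258 = 0.22341 s.

0.2234 s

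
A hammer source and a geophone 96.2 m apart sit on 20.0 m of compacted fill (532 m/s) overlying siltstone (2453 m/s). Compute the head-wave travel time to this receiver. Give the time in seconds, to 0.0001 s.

t = x/V₂ + 2h·√(V₂²−V₁²)/(V₁V₂).
√(V₂²−V₁²) = √(2453²−532²) = 2394.6 m/s; delay term = 2·20.0·2394.6/(532·2453) = 0.07340 s.
t = 96.2/2453 + 0.07340 = 0.11262 s.

0.1126 s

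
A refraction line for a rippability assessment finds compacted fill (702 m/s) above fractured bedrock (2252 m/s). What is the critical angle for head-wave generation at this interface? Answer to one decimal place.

18.2°

Critical incidence: sin θ_c = V₁/V₂ = 702/2252 = 0.3117.
θ_c = arcsin 0.3117 = 18.16°.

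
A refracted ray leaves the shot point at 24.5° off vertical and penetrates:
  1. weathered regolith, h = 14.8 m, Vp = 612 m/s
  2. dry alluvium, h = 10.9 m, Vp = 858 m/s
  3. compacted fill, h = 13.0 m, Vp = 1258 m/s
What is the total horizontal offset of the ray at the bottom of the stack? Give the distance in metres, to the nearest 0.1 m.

Apply Snell's law at each interface; in layer i the horizontal offset is hᵢ·tan θᵢ.
Layer 1: θ = 24.50°; offset = 14.8·tan 24.50° = 6.745 m.
Layer 2: sin θ = 858·sin 24.5°/612 = 0.5814, θ = 35.55°; offset = 10.9·tan 35.55° = 7.789 m.
Layer 3: sin θ = 1258·sin 24.5°/612 = 0.8524, θ = 58.48°; offset = 13.0·tan 58.48° = 21.194 m.
Σ offsets = 35.728 m.

35.7 m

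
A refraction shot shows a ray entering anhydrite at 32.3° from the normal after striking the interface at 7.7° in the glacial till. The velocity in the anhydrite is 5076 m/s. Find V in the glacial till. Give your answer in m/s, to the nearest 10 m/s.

Snell's law: sin 7.7°/V₁ = sin 32.3°/V₂.
V₁ = V₂·sin 7.7°/sin 32.3° = 5076 × 0.2507 = 1272.78 m/s.

1270 m/s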